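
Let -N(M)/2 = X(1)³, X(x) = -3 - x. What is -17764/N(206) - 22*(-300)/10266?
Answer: -7563351/54752 ≈ -138.14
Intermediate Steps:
N(M) = 128 (N(M) = -2*(-3 - 1*1)³ = -2*(-3 - 1)³ = -2*(-4)³ = -2*(-64) = 128)
-17764/N(206) - 22*(-300)/10266 = -17764/128 - 22*(-300)/10266 = -17764*1/128 + 6600*(1/10266) = -4441/32 + 1100/1711 = -7563351/54752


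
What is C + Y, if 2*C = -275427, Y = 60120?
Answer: -155187/2 ≈ -77594.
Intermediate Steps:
C = -275427/2 (C = (½)*(-275427) = -275427/2 ≈ -1.3771e+5)
C + Y = -275427/2 + 60120 = -155187/2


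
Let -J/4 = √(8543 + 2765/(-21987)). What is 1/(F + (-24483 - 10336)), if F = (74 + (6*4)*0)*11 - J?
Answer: -106809705/3631634687837 - 48*√585298477/3631634687837 ≈ -2.9731e-5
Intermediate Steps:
J = -16*√585298477/1047 (J = -4*√(8543 + 2765/(-21987)) = -4*√(8543 + 2765*(-1/21987)) = -4*√(8543 - 395/3141) = -16*√585298477/1047 ≈ -369.71)
F = 814 + 16*√585298477/1047 (F = (74 + (6*4)*0)*11 - (-16)*√585298477/1047 = (74 + 24*0)*11 + 16*√585298477/1047 = (74 + 0)*11 + 16*√585298477/1047 = 74*11 + 16*√585298477/1047 = 814 + 16*√585298477/1047 ≈ 1183.7)
1/(F + (-24483 - 10336)) = 1/((814 + 16*√585298477/1047) + (-24483 - 10336)) = 1/((814 + 16*√585298477/1047) - 34819) = 1/(-34005 + 16*√585298477/1047)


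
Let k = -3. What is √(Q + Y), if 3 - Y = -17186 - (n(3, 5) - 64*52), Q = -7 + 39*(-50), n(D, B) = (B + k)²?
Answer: 2*√2977 ≈ 109.12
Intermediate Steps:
n(D, B) = (-3 + B)² (n(D, B) = (B - 3)² = (-3 + B)²)
Q = -1957 (Q = -7 - 1950 = -1957)
Y = 13865 (Y = 3 - (-17186 - ((-3 + 5)² - 64*52)) = 3 - (-17186 - (2² - 3328)) = 3 - (-17186 - (4 - 3328)) = 3 - (-17186 - 1*(-3324)) = 3 - (-17186 + 3324) = 3 - 1*(-13862) = 3 + 13862 = 13865)
√(Q + Y) = √(-1957 + 13865) = √11908 = 2*√2977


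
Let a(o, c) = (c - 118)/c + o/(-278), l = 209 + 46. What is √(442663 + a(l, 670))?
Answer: √3839302549393090/93130 ≈ 665.33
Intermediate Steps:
l = 255
a(o, c) = -o/278 + (-118 + c)/c (a(o, c) = (-118 + c)/c + o*(-1/278) = (-118 + c)/c - o/278 = -o/278 + (-118 + c)/c)
√(442663 + a(l, 670)) = √(442663 + (1 - 118/670 - 1/278*255)) = √(442663 + (1 - 118*1/670 - 255/278)) = √(442663 + (1 - 59/335 - 255/278)) = √(442663 - 8697/93130) = √(41225196493/93130) = √3839302549393090/93130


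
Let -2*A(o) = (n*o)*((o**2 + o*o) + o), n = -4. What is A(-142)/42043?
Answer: -11412824/42043 ≈ -271.46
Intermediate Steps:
A(o) = 2*o*(o + 2*o**2) (A(o) = -(-4*o)*((o**2 + o*o) + o)/2 = -(-4*o)*((o**2 + o**2) + o)/2 = -(-4*o)*(2*o**2 + o)/2 = -(-4*o)*(o + 2*o**2)/2 = -(-2)*o*(o + 2*o**2) = 2*o*(o + 2*o**2))
A(-142)/42043 = ((-142)**2*(2 + 4*(-142)))/42043 = (20164*(2 - 568))*(1/42043) = (20164*(-566))*(1/42043) = -11412824*1/42043 = -11412824/42043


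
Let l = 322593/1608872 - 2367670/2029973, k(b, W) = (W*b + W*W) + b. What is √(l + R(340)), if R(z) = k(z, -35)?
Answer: I*√27562244717210930791671795254/1632983360228 ≈ 101.67*I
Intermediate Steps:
k(b, W) = b + W² + W*b (k(b, W) = (W*b + W²) + b = (W² + W*b) + b = b + W² + W*b)
R(z) = 1225 - 34*z (R(z) = z + (-35)² - 35*z = z + 1225 - 35*z = 1225 - 34*z)
l = -3154422888251/3265966720456 (l = 322593*(1/1608872) - 2367670*1/2029973 = 322593/1608872 - 2367670/2029973 = -3154422888251/3265966720456 ≈ -0.96585)
√(l + R(340)) = √(-3154422888251/3265966720456 + (1225 - 34*340)) = √(-3154422888251/3265966720456 + (1225 - 11560)) = √(-3154422888251/3265966720456 - 10335) = √(-33756920478801011/3265966720456) = I*√27562244717210930791671795254/1632983360228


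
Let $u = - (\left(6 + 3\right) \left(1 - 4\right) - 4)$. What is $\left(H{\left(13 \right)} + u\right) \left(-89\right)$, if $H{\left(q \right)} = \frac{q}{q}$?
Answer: $-2848$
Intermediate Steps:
$H{\left(q \right)} = 1$
$u = 31$ ($u = - (9 \left(-3\right) - 4) = - (-27 - 4) = \left(-1\right) \left(-31\right) = 31$)
$\left(H{\left(13 \right)} + u\right) \left(-89\right) = \left(1 + 31\right) \left(-89\right) = 32 \left(-89\right) = -2848$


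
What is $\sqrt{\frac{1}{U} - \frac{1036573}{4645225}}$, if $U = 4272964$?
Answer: $\frac{i \sqrt{879153398731465447942443}}{1984887919690} \approx 0.47239 i$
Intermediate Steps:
$\sqrt{\frac{1}{U} - \frac{1036573}{4645225}} = \sqrt{\frac{1}{4272964} - \frac{1036573}{4645225}} = \sqrt{- \frac{4429234467147}{19848879196900}} = \frac{i \sqrt{879153398731465447942443}}{1984887919690}$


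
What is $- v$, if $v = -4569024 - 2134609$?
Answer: $6703633$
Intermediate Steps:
$v = -6703633$
$- v = \left(-1\right) \left(-6703633\right) = 6703633$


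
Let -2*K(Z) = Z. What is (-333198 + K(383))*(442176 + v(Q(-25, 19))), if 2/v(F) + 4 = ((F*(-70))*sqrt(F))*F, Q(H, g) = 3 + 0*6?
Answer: -43881716856266171/297671 + 210035385*sqrt(3)/595342 ≈ -1.4742e+11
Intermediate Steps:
Q(H, g) = 3 (Q(H, g) = 3 + 0 = 3)
v(F) = 2/(-4 - 70*F**(5/2)) (v(F) = 2/(-4 + ((F*(-70))*sqrt(F))*F) = 2/(-4 + ((-70*F)*sqrt(F))*F) = 2/(-4 + (-70*F**(3/2))*F) = 2/(-4 - 70*F**(5/2)))
K(Z) = -Z/2
(-333198 + K(383))*(442176 + v(Q(-25, 19))) = (-333198 - 1/2*383)*(442176 - 1/(2 + 35*3**(5/2))) = (-333198 - 383/2)*(442176 - 1/(2 + 35*(9*sqrt(3)))) = -666779*(442176 - 1/(2 + 315*sqrt(3)))/2 = -147416835552 + 666779/(2*(2 + 315*sqrt(3)))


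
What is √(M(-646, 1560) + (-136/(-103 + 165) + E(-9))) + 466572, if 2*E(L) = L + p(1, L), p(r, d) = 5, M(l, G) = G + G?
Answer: 466572 + √2994290/31 ≈ 4.6663e+5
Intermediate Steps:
M(l, G) = 2*G
E(L) = 5/2 + L/2 (E(L) = (L + 5)/2 = (5 + L)/2 = 5/2 + L/2)
√(M(-646, 1560) + (-136/(-103 + 165) + E(-9))) + 466572 = √(2*1560 + (-136/(-103 + 165) + (5/2 + (½)*(-9)))) + 466572 = √(3120 + (-136/62 + (5/2 - 9/2))) + 466572 = √(3120 + ((1/62)*(-136) - 2)) + 466572 = √(3120 + (-68/31 - 2)) + 466572 = √(3120 - 130/31) + 466572 = √(96590/31) + 466572 = √2994290/31 + 466572 = 466572 + √2994290/31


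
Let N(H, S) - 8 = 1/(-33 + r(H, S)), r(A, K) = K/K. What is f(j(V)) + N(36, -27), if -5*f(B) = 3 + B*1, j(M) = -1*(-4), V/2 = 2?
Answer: 1051/160 ≈ 6.5687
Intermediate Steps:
V = 4 (V = 2*2 = 4)
r(A, K) = 1
j(M) = 4
N(H, S) = 255/32 (N(H, S) = 8 + 1/(-33 + 1) = 8 + 1/(-32) = 8 - 1/32 = 255/32)
f(B) = -3/5 - B/5 (f(B) = -(3 + B*1)/5 = -(3 + B)/5 = -3/5 - B/5)
f(j(V)) + N(36, -27) = (-3/5 - 1/5*4) + 255/32 = (-3/5 - 4/5) + 255/32 = -7/5 + 255/32 = 1051/160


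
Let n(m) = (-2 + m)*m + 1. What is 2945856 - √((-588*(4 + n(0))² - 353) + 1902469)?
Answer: 2945856 - 2*√471854 ≈ 2.9445e+6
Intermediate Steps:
n(m) = 1 + m*(-2 + m) (n(m) = m*(-2 + m) + 1 = 1 + m*(-2 + m))
2945856 - √((-588*(4 + n(0))² - 353) + 1902469) = 2945856 - √((-588*(4 + (1 + 0² - 2*0))² - 353) + 1902469) = 2945856 - √((-588*(4 + (1 + 0 + 0))² - 353) + 1902469) = 2945856 - √((-588*(4 + 1)² - 353) + 1902469) = 2945856 - √((-588*5² - 353) + 1902469) = 2945856 - √((-588*25 - 353) + 1902469) = 2945856 - √((-14700 - 353) + 1902469) = 2945856 - √(-15053 + 1902469) = 2945856 - √1887416 = 2945856 - 2*√471854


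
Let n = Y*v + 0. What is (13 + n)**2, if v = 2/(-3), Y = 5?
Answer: 841/9 ≈ 93.444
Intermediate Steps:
v = -2/3 (v = 2*(-1/3) = -2/3 ≈ -0.66667)
n = -10/3 (n = 5*(-2/3) + 0 = -10/3 + 0 = -10/3 ≈ -3.3333)
(13 + n)**2 = (13 - 10/3)**2 = (29/3)**2 = 841/9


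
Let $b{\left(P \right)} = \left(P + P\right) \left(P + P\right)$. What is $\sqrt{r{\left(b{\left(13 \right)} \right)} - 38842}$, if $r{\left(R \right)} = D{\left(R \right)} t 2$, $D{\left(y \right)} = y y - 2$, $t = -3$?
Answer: $i \sqrt{2780686} \approx 1667.5 i$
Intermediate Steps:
$D{\left(y \right)} = -2 + y^{2}$ ($D{\left(y \right)} = y^{2} - 2 = -2 + y^{2}$)
$b{\left(P \right)} = 4 P^{2}$ ($b{\left(P \right)} = 2 P 2 P = 4 P^{2}$)
$r{\left(R \right)} = 12 - 6 R^{2}$ ($r{\left(R \right)} = \left(-2 + R^{2}\right) \left(-3\right) 2 = \left(6 - 3 R^{2}\right) 2 = 12 - 6 R^{2}$)
$\sqrt{r{\left(b{\left(13 \right)} \right)} - 38842} = \sqrt{\left(12 - 6 \left(4 \cdot 13^{2}\right)^{2}\right) - 38842} = \sqrt{\left(12 - 6 \left(4 \cdot 169\right)^{2}\right) - 38842} = \sqrt{\left(12 - 6 \cdot 676^{2}\right) - 38842} = \sqrt{\left(12 - 2741856\right) - 38842} = \sqrt{-2741844 - 38842} = \sqrt{-2780686} = i \sqrt{2780686}$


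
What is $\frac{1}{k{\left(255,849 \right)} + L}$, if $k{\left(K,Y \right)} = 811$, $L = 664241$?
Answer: $\frac{1}{665052} \approx 1.5036 \cdot 10^{-6}$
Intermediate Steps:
$\frac{1}{k{\left(255,849 \right)} + L} = \frac{1}{811 + 664241} = \frac{1}{665052}$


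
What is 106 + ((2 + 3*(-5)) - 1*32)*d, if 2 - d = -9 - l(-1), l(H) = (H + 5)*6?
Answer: -1469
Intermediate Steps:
l(H) = 30 + 6*H (l(H) = (5 + H)*6 = 30 + 6*H)
d = 35 (d = 2 - (-9 - (30 + 6*(-1))) = 2 - (-9 - (30 - 6)) = 2 - (-9 - 1*24) = 2 - (-9 - 24) = 2 - 1*(-33) = 2 + 33 = 35)
106 + ((2 + 3*(-5)) - 1*32)*d = 106 + ((2 + 3*(-5)) - 1*32)*35 = 106 + ((2 - 15) - 32)*35 = 106 + (-13 - 32)*35 = 106 - 45*35 = 106 - 1575 = -1469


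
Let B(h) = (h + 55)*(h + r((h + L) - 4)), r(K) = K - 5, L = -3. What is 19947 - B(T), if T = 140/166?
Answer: 141382443/6889 ≈ 20523.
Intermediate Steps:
T = 70/83 (T = 140*(1/166) = 70/83 ≈ 0.84337)
r(K) = -5 + K
B(h) = (-12 + 2*h)*(55 + h) (B(h) = (h + 55)*(h + (-5 + ((h - 3) - 4))) = (55 + h)*(h + (-5 + ((-3 + h) - 4))) = (55 + h)*(h + (-5 + (-7 + h))) = (55 + h)*(h + (-12 + h)) = (55 + h)*(-12 + 2*h) = (-12 + 2*h)*(55 + h))
19947 - B(T) = 19947 - (-660 + 2*(70/83)**2 + 98*(70/83)) = 19947 - (-660 + 2*(4900/6889) + 6860/83) = 19947 - (-660 + 9800/6889 + 6860/83) = 19947 - 1*(-3967560/6889) = 19947 + 3967560/6889 = 141382443/6889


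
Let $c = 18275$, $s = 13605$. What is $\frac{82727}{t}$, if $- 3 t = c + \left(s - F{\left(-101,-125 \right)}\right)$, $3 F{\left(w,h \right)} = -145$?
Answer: $- \frac{744543}{95785} \approx -7.7731$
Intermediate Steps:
$F{\left(w,h \right)} = - \frac{145}{3}$ ($F{\left(w,h \right)} = \frac{1}{3} \left(-145\right) = - \frac{145}{3}$)
$t = - \frac{95785}{9}$ ($t = - \frac{18275 + \left(13605 - - \frac{145}{3}\right)}{3} = - \frac{18275 + \left(13605 + \frac{145}{3}\right)}{3} = - \frac{18275 + \frac{40960}{3}}{3} = \left(- \frac{1}{3}\right) \frac{95785}{3} = - \frac{95785}{9} \approx -10643.0$)
$\frac{82727}{t} = \frac{82727}{- \frac{95785}{9}} = 82727 \left(- \frac{9}{95785}\right) = - \frac{744543}{95785}$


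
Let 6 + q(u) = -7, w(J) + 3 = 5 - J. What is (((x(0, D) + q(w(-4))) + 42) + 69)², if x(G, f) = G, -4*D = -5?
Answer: 9604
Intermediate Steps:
D = 5/4 (D = -¼*(-5) = 5/4 ≈ 1.2500)
w(J) = 2 - J (w(J) = -3 + (5 - J) = 2 - J)
q(u) = -13 (q(u) = -6 - 7 = -13)
(((x(0, D) + q(w(-4))) + 42) + 69)² = (((0 - 13) + 42) + 69)² = ((-13 + 42) + 69)² = (29 + 69)² = 98² = 9604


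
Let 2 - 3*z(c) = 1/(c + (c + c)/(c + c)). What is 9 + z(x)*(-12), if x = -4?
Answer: -1/3 ≈ -0.33333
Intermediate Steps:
z(c) = 2/3 - 1/(3*(1 + c)) (z(c) = 2/3 - 1/(3*(c + (c + c)/(c + c))) = 2/3 - 1/(3*(c + (2*c)/((2*c)))) = 2/3 - 1/(3*(c + (2*c)*(1/(2*c)))) = 2/3 - 1/(3*(c + 1)) = 2/3 - 1/(3*(1 + c)))
9 + z(x)*(-12) = 9 + ((1 + 2*(-4))/(3*(1 - 4)))*(-12) = 9 + ((1/3)*(1 - 8)/(-3))*(-12) = 9 + ((1/3)*(-1/3)*(-7))*(-12) = 9 + (7/9)*(-12) = 9 - 28/3 = -1/3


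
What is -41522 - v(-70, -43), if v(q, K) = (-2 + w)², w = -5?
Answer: -41571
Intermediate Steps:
v(q, K) = 49 (v(q, K) = (-2 - 5)² = (-7)² = 49)
-41522 - v(-70, -43) = -41522 - 1*49 = -41522 - 49 = -41571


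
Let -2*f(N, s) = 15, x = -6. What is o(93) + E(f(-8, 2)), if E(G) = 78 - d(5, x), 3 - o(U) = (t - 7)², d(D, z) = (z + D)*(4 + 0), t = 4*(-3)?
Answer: -276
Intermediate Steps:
t = -12
f(N, s) = -15/2 (f(N, s) = -½*15 = -15/2)
d(D, z) = 4*D + 4*z (d(D, z) = (D + z)*4 = 4*D + 4*z)
o(U) = -358 (o(U) = 3 - (-12 - 7)² = 3 - 1*(-19)² = 3 - 1*361 = 3 - 361 = -358)
E(G) = 82 (E(G) = 78 - (4*5 + 4*(-6)) = 78 - (20 - 24) = 78 - 1*(-4) = 78 + 4 = 82)
o(93) + E(f(-8, 2)) = -358 + 82 = -276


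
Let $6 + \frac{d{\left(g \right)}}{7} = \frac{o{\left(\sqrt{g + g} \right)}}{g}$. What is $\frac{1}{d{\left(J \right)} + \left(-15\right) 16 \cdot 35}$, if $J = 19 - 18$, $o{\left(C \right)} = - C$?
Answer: $- \frac{603}{5090519} + \frac{\sqrt{2}}{10181038} \approx -0.00011832$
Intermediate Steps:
$J = 1$ ($J = 19 - 18 = 1$)
$d{\left(g \right)} = -42 - \frac{7 \sqrt{2}}{\sqrt{g}}$ ($d{\left(g \right)} = -42 + 7 \frac{\left(-1\right) \sqrt{g + g}}{g} = -42 + 7 \frac{\left(-1\right) \sqrt{2 g}}{g} = -42 + 7 \frac{\left(-1\right) \sqrt{2} \sqrt{g}}{g} = -42 + 7 \left(- \frac{\sqrt{2}}{\sqrt{g}}\right) = -42 - \frac{7 \sqrt{2}}{\sqrt{g}}$)
$\frac{1}{d{\left(J \right)} + \left(-15\right) 16 \cdot 35} = \frac{1}{\left(-42 - 7 \sqrt{2} \frac{1}{\sqrt{1}}\right) + \left(-15\right) 16 \cdot 35} = \frac{1}{\left(-42 - 7 \sqrt{2} \cdot 1\right) - 8400} = \frac{1}{\left(-42 - 7 \sqrt{2}\right) - 8400} = \frac{1}{-8442 - 7 \sqrt{2}}$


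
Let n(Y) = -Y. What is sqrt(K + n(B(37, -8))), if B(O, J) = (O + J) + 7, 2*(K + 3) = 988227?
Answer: sqrt(1976298)/2 ≈ 702.90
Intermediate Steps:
K = 988221/2 (K = -3 + (1/2)*988227 = -3 + 988227/2 = 988221/2 ≈ 4.9411e+5)
B(O, J) = 7 + J + O (B(O, J) = (J + O) + 7 = 7 + J + O)
sqrt(K + n(B(37, -8))) = sqrt(988221/2 - (7 - 8 + 37)) = sqrt(988221/2 - 1*36) = sqrt(988221/2 - 36) = sqrt(988149/2) = sqrt(1976298)/2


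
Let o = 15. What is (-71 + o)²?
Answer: 3136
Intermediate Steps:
(-71 + o)² = (-71 + 15)² = (-56)² = 3136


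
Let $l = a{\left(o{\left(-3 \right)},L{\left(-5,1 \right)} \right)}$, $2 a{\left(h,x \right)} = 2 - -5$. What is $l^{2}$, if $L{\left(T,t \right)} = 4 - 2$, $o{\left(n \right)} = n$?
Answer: $\frac{49}{4} \approx 12.25$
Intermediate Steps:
$L{\left(T,t \right)} = 2$ ($L{\left(T,t \right)} = 4 - 2 = 2$)
$a{\left(h,x \right)} = \frac{7}{2}$ ($a{\left(h,x \right)} = \frac{2 - -5}{2} = \frac{2 + 5}{2} = \frac{1}{2} \cdot 7 = \frac{7}{2}$)
$l = \frac{7}{2} \approx 3.5$
$l^{2} = \left(\frac{7}{2}\right)^{2} = \frac{49}{4}$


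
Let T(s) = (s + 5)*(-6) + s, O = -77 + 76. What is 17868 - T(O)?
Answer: 17893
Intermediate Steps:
O = -1
T(s) = -30 - 5*s (T(s) = (5 + s)*(-6) + s = (-30 - 6*s) + s = -30 - 5*s)
17868 - T(O) = 17868 - (-30 - 5*(-1)) = 17868 - (-30 + 5) = 17868 - 1*(-25) = 17868 + 25 = 17893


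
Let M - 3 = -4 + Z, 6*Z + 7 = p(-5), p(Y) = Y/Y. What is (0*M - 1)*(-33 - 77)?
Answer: 110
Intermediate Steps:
p(Y) = 1
Z = -1 (Z = -7/6 + (⅙)*1 = -7/6 + ⅙ = -1)
M = -2 (M = 3 + (-4 - 1) = 3 - 5 = -2)
(0*M - 1)*(-33 - 77) = (0*(-2) - 1)*(-33 - 77) = (0 - 1)*(-110) = -1*(-110) = 110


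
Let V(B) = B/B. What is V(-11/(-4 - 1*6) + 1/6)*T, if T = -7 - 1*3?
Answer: -10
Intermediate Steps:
T = -10 (T = -7 - 3 = -10)
V(B) = 1
V(-11/(-4 - 1*6) + 1/6)*T = 1*(-10) = -10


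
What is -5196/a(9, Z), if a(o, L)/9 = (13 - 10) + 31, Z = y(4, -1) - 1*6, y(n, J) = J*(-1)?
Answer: -866/51 ≈ -16.980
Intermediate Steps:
y(n, J) = -J
Z = -5 (Z = -1*(-1) - 1*6 = 1 - 6 = -5)
a(o, L) = 306 (a(o, L) = 9*((13 - 10) + 31) = 9*(3 + 31) = 9*34 = 306)
-5196/a(9, Z) = -5196/306 = -5196*1/306 = -866/51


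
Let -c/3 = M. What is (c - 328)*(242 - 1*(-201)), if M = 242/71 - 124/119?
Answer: -1254245522/8449 ≈ -1.4845e+5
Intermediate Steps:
M = 19994/8449 (M = 242*(1/71) - 124*1/119 = 242/71 - 124/119 = 19994/8449 ≈ 2.3664)
c = -59982/8449 (c = -3*19994/8449 = -59982/8449 ≈ -7.0993)
(c - 328)*(242 - 1*(-201)) = (-59982/8449 - 328)*(242 - 1*(-201)) = -2831254*(242 + 201)/8449 = -2831254/8449*443 = -1254245522/8449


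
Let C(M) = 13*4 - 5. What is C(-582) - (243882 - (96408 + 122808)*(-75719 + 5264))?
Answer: -15445107115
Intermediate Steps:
C(M) = 47 (C(M) = 52 - 5 = 47)
C(-582) - (243882 - (96408 + 122808)*(-75719 + 5264)) = 47 - (243882 - (96408 + 122808)*(-75719 + 5264)) = 47 - (243882 - 219216*(-70455)) = 47 - (243882 - 1*(-15444863280)) = 47 - (243882 + 15444863280) = 47 - 1*15445107162 = 47 - 15445107162 = -15445107115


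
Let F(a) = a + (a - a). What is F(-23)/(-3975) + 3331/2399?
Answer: 13295902/9536025 ≈ 1.3943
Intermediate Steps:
F(a) = a (F(a) = a + 0 = a)
F(-23)/(-3975) + 3331/2399 = -23/(-3975) + 3331/2399 = -23*(-1/3975) + 3331*(1/2399) = 23/3975 + 3331/2399 = 13295902/9536025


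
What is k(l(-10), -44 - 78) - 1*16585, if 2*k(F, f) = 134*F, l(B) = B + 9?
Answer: -16652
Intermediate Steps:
l(B) = 9 + B
k(F, f) = 67*F (k(F, f) = (134*F)/2 = 67*F)
k(l(-10), -44 - 78) - 1*16585 = 67*(9 - 10) - 1*16585 = 67*(-1) - 16585 = -67 - 16585 = -16652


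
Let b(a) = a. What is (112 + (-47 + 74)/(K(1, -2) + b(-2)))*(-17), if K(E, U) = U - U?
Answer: -3349/2 ≈ -1674.5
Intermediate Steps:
K(E, U) = 0
(112 + (-47 + 74)/(K(1, -2) + b(-2)))*(-17) = (112 + (-47 + 74)/(0 - 2))*(-17) = (112 + 27/(-2))*(-17) = (112 + 27*(-½))*(-17) = (112 - 27/2)*(-17) = (197/2)*(-17) = -3349/2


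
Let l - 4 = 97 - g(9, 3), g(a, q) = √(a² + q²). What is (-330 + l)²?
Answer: 52531 + 1374*√10 ≈ 56876.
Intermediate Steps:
l = 101 - 3*√10 (l = 4 + (97 - √(9² + 3²)) = 4 + (97 - √(81 + 9)) = 4 + (97 - √90) = 4 + (97 - 3*√10) = 101 - 3*√10 ≈ 91.513)
(-330 + l)² = (-330 + (101 - 3*√10))² = (-229 - 3*√10)²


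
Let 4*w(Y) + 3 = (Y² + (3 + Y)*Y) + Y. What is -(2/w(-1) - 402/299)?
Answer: 4402/1495 ≈ 2.9445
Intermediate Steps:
w(Y) = -¾ + Y/4 + Y²/4 + Y*(3 + Y)/4 (w(Y) = -¾ + ((Y² + (3 + Y)*Y) + Y)/4 = -¾ + ((Y² + Y*(3 + Y)) + Y)/4 = -¾ + (Y + Y² + Y*(3 + Y))/4 = -¾ + (Y/4 + Y²/4 + Y*(3 + Y)/4) = -¾ + Y/4 + Y²/4 + Y*(3 + Y)/4)
-(2/w(-1) - 402/299) = -(2/(-¾ - 1 + (½)*(-1)²) - 402/299) = -(2/(-¾ - 1 + (½)*1) - 402*1/299) = -(2/(-¾ - 1 + ½) - 402/299) = -(2/(-5/4) - 402/299) = -(2*(-⅘) - 402/299) = -(-8/5 - 402/299) = -1*(-4402/1495) = 4402/1495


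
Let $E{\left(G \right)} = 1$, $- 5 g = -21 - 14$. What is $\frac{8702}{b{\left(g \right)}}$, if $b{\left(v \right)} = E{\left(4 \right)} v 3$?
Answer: $\frac{8702}{21} \approx 414.38$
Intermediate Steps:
$g = 7$ ($g = - \frac{-21 - 14}{5} = \left(- \frac{1}{5}\right) \left(-35\right) = 7$)
$b{\left(v \right)} = 3 v$ ($b{\left(v \right)} = 1 v 3 = v 3 = 3 v$)
$\frac{8702}{b{\left(g \right)}} = \frac{8702}{3 \cdot 7} = \frac{8702}{21}$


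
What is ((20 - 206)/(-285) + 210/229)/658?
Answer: 17074/7157395 ≈ 0.0023855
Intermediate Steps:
((20 - 206)/(-285) + 210/229)/658 = (-186*(-1/285) + 210*(1/229))*(1/658) = (62/95 + 210/229)*(1/658) = (34148/21755)*(1/658) = 17074/7157395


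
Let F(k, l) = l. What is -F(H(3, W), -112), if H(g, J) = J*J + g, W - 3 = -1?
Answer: 112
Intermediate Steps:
W = 2 (W = 3 - 1 = 2)
H(g, J) = g + J**2 (H(g, J) = J**2 + g = g + J**2)
-F(H(3, W), -112) = -1*(-112) = 112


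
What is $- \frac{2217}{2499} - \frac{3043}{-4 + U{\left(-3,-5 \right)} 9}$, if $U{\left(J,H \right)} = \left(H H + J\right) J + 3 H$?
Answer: $\frac{1993132}{610589} \approx 3.2643$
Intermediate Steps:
$U{\left(J,H \right)} = 3 H + J \left(J + H^{2}\right)$ ($U{\left(J,H \right)} = \left(H^{2} + J\right) J + 3 H = \left(J + H^{2}\right) J + 3 H = J \left(J + H^{2}\right) + 3 H = 3 H + J \left(J + H^{2}\right)$)
$- \frac{2217}{2499} - \frac{3043}{-4 + U{\left(-3,-5 \right)} 9} = - \frac{2217}{2499} - \frac{3043}{-4 + \left(\left(-3\right)^{2} + 3 \left(-5\right) - 3 \left(-5\right)^{2}\right) 9} = \left(-2217\right) \frac{1}{2499} - \frac{3043}{-4 + \left(9 - 15 - 75\right) 9} = - \frac{739}{833} - \frac{3043}{-4 + \left(9 - 15 - 75\right) 9} = - \frac{739}{833} - \frac{3043}{-4 - 729} = - \frac{739}{833} - \frac{3043}{-733} = - \frac{739}{833} - - \frac{3043}{733} = - \frac{739}{833} + \frac{3043}{733} = \frac{1993132}{610589}$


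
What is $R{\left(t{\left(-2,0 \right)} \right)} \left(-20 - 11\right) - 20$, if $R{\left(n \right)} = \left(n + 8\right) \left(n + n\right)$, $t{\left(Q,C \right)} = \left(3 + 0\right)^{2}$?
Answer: $-9506$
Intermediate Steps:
$t{\left(Q,C \right)} = 9$ ($t{\left(Q,C \right)} = 3^{2} = 9$)
$R{\left(n \right)} = 2 n \left(8 + n\right)$ ($R{\left(n \right)} = \left(8 + n\right) 2 n = 2 n \left(8 + n\right)$)
$R{\left(t{\left(-2,0 \right)} \right)} \left(-20 - 11\right) - 20 = 2 \cdot 9 \left(8 + 9\right) \left(-20 - 11\right) - 20 = 2 \cdot 9 \cdot 17 \left(-20 - 11\right) - 20 = 306 \left(-31\right) - 20 = -9486 - 20 = -9506$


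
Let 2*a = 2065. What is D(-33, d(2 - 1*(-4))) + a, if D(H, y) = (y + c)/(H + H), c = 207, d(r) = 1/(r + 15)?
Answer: 1426697/1386 ≈ 1029.4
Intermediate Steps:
d(r) = 1/(15 + r)
D(H, y) = (207 + y)/(2*H) (D(H, y) = (y + 207)/(H + H) = (207 + y)/((2*H)) = (207 + y)*(1/(2*H)) = (207 + y)/(2*H))
a = 2065/2 (a = (½)*2065 = 2065/2 ≈ 1032.5)
D(-33, d(2 - 1*(-4))) + a = (½)*(207 + 1/(15 + (2 - 1*(-4))))/(-33) + 2065/2 = (½)*(-1/33)*(207 + 1/(15 + (2 + 4))) + 2065/2 = (½)*(-1/33)*(207 + 1/(15 + 6)) + 2065/2 = (½)*(-1/33)*(207 + 1/21) + 2065/2 = (½)*(-1/33)*(4348/21) + 2065/2 = -2174/693 + 2065/2 = 1426697/1386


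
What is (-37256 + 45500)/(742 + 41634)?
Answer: 2061/10594 ≈ 0.19454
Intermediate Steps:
(-37256 + 45500)/(742 + 41634) = 8244/42376 = 8244*(1/42376) = 2061/10594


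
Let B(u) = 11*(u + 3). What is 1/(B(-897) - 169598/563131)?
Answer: -563131/5537999852 ≈ -0.00010168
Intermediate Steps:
B(u) = 33 + 11*u (B(u) = 11*(3 + u) = 33 + 11*u)
1/(B(-897) - 169598/563131) = 1/((33 + 11*(-897)) - 169598/563131) = 1/((33 - 9867) - 169598*1/563131) = 1/(-9834 - 169598/563131) = 1/(-5537999852/563131) = -563131/5537999852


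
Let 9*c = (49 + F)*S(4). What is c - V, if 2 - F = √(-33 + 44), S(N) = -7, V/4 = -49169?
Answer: 589909/3 + 7*√11/9 ≈ 1.9664e+5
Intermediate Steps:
V = -196676 (V = 4*(-49169) = -196676)
F = 2 - √11 (F = 2 - √(-33 + 44) = 2 - √11 ≈ -1.3166)
c = -119/3 + 7*√11/9 (c = ((49 + (2 - √11))*(-7))/9 = ((51 - √11)*(-7))/9 = (-357 + 7*√11)/9 = -119/3 + 7*√11/9 ≈ -37.087)
c - V = (-119/3 + 7*√11/9) - 1*(-196676) = (-119/3 + 7*√11/9) + 196676 = 589909/3 + 7*√11/9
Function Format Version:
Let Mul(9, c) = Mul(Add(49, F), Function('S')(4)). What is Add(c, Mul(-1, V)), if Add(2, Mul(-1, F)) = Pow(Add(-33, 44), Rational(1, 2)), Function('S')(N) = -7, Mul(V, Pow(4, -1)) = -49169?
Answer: Add(Rational(589909, 3), Mul(Rational(7, 9), Pow(11, Rational(1, 2)))) ≈ 1.9664e+5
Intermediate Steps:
V = -196676 (V = Mul(4, -49169) = -196676)
F = Add(2, Mul(-1, Pow(11, Rational(1, 2)))) (F = Add(2, Mul(-1, Pow(Add(-33, 44), Rational(1, 2)))) = Add(2, Mul(-1, Pow(11, Rational(1, 2)))) ≈ -1.3166)
c = Add(Rational(-119, 3), Mul(Rational(7, 9), Pow(11, Rational(1, 2)))) (c = Mul(Rational(1, 9), Mul(Add(49, Add(2, Mul(-1, Pow(11, Rational(1, 2))))), -7)) = Mul(Rational(1, 9), Mul(Add(51, Mul(-1, Pow(11, Rational(1, 2)))), -7)) = Mul(Rational(1, 9), Add(-357, Mul(7, Pow(11, Rational(1, 2))))) = Add(Rational(-119, 3), Mul(Rational(7, 9), Pow(11, Rational(1, 2)))) ≈ -37.087)
Add(c, Mul(-1, V)) = Add(Add(Rational(-119, 3), Mul(Rational(7, 9), Pow(11, Rational(1, 2)))), Mul(-1, -196676)) = Add(Add(Rational(-119, 3), Mul(Rational(7, 9), Pow(11, Rational(1, 2)))), 196676) = Add(Rational(589909, 3), Mul(Rational(7, 9), Pow(11, Rational(1, 2))))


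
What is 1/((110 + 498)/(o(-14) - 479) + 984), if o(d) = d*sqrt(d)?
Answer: 28522351/28030218056 - 133*I*sqrt(14)/3503777257 ≈ 0.0010176 - 1.4203e-7*I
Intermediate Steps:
o(d) = d**(3/2)
1/((110 + 498)/(o(-14) - 479) + 984) = 1/((110 + 498)/((-14)**(3/2) - 479) + 984) = 1/(608/(-14*I*sqrt(14) - 479) + 984) = 1/(608/(-479 - 14*I*sqrt(14)) + 984) = 1/(984 + 608/(-479 - 14*I*sqrt(14)))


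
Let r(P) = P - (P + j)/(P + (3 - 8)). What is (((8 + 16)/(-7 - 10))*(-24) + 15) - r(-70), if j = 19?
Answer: 50814/425 ≈ 119.56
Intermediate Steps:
r(P) = P - (19 + P)/(-5 + P) (r(P) = P - (P + 19)/(P + (3 - 8)) = P - (19 + P)/(P - 5) = P - (19 + P)/(-5 + P))
(((8 + 16)/(-7 - 10))*(-24) + 15) - r(-70) = (((8 + 16)/(-7 - 10))*(-24) + 15) - (-19 + (-70)² - 6*(-70))/(-5 - 70) = ((24/(-17))*(-24) + 15) - (-19 + 4900 + 420)/(-75) = ((24*(-1/17))*(-24) + 15) - (-1)*5301/75 = (-24/17*(-24) + 15) - 1*(-1767/25) = (576/17 + 15) + 1767/25 = 831/17 + 1767/25 = 50814/425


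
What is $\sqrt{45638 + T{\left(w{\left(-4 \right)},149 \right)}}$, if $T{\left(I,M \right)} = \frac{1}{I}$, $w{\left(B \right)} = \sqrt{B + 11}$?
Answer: $\frac{\sqrt{2236262 + 7 \sqrt{7}}}{7} \approx 213.63$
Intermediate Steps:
$w{\left(B \right)} = \sqrt{11 + B}$
$\sqrt{45638 + T{\left(w{\left(-4 \right)},149 \right)}} = \sqrt{45638 + \frac{1}{\sqrt{11 - 4}}} = \sqrt{45638 + \frac{1}{\sqrt{7}}} = \sqrt{45638 + \frac{\sqrt{7}}{7}}$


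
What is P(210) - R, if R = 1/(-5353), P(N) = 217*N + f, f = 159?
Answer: 244787338/5353 ≈ 45729.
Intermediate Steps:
P(N) = 159 + 217*N (P(N) = 217*N + 159 = 159 + 217*N)
R = -1/5353 ≈ -0.00018681
P(210) - R = (159 + 217*210) - 1*(-1/5353) = (159 + 45570) + 1/5353 = 45729 + 1/5353 = 244787338/5353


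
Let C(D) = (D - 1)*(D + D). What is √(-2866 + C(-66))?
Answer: 7*√122 ≈ 77.318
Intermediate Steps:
C(D) = 2*D*(-1 + D) (C(D) = (-1 + D)*(2*D) = 2*D*(-1 + D))
√(-2866 + C(-66)) = √(-2866 + 2*(-66)*(-1 - 66)) = √(-2866 + 2*(-66)*(-67)) = √(-2866 + 8844) = √5978 = 7*√122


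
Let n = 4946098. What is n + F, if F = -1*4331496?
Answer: 614602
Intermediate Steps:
F = -4331496
n + F = 4946098 - 4331496 = 614602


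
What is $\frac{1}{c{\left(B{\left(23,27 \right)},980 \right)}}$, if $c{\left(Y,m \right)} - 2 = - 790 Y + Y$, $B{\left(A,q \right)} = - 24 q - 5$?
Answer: $\frac{1}{515219} \approx 1.9409 \cdot 10^{-6}$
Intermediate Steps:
$B{\left(A,q \right)} = -5 - 24 q$ ($B{\left(A,q \right)} = - 24 q + \left(-11 + 6\right) = - 24 q - 5 = -5 - 24 q$)
$c{\left(Y,m \right)} = 2 - 789 Y$ ($c{\left(Y,m \right)} = 2 + \left(- 790 Y + Y\right) = 2 - 789 Y$)
$\frac{1}{c{\left(B{\left(23,27 \right)},980 \right)}} = \frac{1}{2 - 789 \left(-5 - 648\right)} = \frac{1}{2 - -515217} = \frac{1}{2 + 515217} = \frac{1}{515219}$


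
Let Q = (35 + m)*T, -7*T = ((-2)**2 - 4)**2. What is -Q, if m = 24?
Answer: 0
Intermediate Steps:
T = 0 (T = -((-2)**2 - 4)**2/7 = -(4 - 4)**2/7 = -1/7*0**2 = -1/7*0 = 0)
Q = 0 (Q = (35 + 24)*0 = 59*0 = 0)
-Q = -1*0 = 0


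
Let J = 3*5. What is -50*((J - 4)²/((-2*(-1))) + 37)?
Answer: -4875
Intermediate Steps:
J = 15
-50*((J - 4)²/((-2*(-1))) + 37) = -50*((15 - 4)²/((-2*(-1))) + 37) = -50*(11²/2 + 37) = -50*(121*(½) + 37) = -50*(121/2 + 37) = -50*195/2 = -4875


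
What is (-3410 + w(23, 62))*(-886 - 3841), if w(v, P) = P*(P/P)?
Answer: 15825996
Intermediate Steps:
w(v, P) = P (w(v, P) = P*1 = P)
(-3410 + w(23, 62))*(-886 - 3841) = (-3410 + 62)*(-886 - 3841) = -3348*(-4727) = 15825996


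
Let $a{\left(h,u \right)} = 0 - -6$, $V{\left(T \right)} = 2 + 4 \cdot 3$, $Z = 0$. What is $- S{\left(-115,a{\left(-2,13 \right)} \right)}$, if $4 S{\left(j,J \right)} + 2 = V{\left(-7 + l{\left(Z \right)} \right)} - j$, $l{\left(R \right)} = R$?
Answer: $- \frac{127}{4} \approx -31.75$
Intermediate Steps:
$V{\left(T \right)} = 14$ ($V{\left(T \right)} = 2 + 12 = 14$)
$a{\left(h,u \right)} = 6$ ($a{\left(h,u \right)} = 0 + 6 = 6$)
$S{\left(j,J \right)} = 3 - \frac{j}{4}$ ($S{\left(j,J \right)} = - \frac{1}{2} + \frac{14 - j}{4} = - \frac{1}{2} - \left(- \frac{7}{2} + \frac{j}{4}\right) = 3 - \frac{j}{4}$)
$- S{\left(-115,a{\left(-2,13 \right)} \right)} = - (3 - - \frac{115}{4}) = - (3 + \frac{115}{4}) = \left(-1\right) \frac{127}{4} = - \frac{127}{4}$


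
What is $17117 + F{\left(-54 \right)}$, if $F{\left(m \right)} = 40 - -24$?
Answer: $17181$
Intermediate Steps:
$F{\left(m \right)} = 64$ ($F{\left(m \right)} = 40 + 24 = 64$)
$17117 + F{\left(-54 \right)} = 17117 + 64 = 17181$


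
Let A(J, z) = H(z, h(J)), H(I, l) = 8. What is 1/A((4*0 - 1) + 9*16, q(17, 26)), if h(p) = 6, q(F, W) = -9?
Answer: ⅛ ≈ 0.12500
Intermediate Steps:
A(J, z) = 8
1/A((4*0 - 1) + 9*16, q(17, 26)) = 1/8 = ⅛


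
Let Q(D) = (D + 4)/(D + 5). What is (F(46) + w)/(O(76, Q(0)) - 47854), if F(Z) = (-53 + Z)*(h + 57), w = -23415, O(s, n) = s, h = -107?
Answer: 23065/47778 ≈ 0.48275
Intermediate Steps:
Q(D) = (4 + D)/(5 + D)
F(Z) = 2650 - 50*Z (F(Z) = (-53 + Z)*(-107 + 57) = (-53 + Z)*(-50) = 2650 - 50*Z)
(F(46) + w)/(O(76, Q(0)) - 47854) = ((2650 - 50*46) - 23415)/(76 - 47854) = ((2650 - 2300) - 23415)/(-47778) = (350 - 23415)*(-1/47778) = -23065*(-1/47778) = 23065/47778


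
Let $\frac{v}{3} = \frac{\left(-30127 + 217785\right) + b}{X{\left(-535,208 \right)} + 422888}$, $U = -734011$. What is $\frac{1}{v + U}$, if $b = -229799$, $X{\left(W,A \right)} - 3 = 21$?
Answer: $- \frac{422912}{310422186455} \approx -1.3624 \cdot 10^{-6}$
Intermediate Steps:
$X{\left(W,A \right)} = 24$ ($X{\left(W,A \right)} = 3 + 21 = 24$)
$v = - \frac{126423}{422912}$ ($v = 3 \frac{\left(-30127 + 217785\right) - 229799}{24 + 422888} = 3 \frac{187658 - 229799}{422912} = 3 \left(\left(-42141\right) \frac{1}{422912}\right) = 3 \left(- \frac{42141}{422912}\right) = - \frac{126423}{422912} \approx -0.29893$)
$\frac{1}{v + U} = \frac{1}{- \frac{126423}{422912} - 734011} = \frac{1}{- \frac{310422186455}{422912}} = - \frac{422912}{310422186455}$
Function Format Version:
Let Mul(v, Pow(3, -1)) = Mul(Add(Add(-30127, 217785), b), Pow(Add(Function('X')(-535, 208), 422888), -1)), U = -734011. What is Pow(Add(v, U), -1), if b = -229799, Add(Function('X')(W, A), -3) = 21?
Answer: Rational(-422912, 310422186455) ≈ -1.3624e-6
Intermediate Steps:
Function('X')(W, A) = 24 (Function('X')(W, A) = Add(3, 21) = 24)
v = Rational(-126423, 422912) (v = Mul(3, Mul(Add(Add(-30127, 217785), -229799), Pow(Add(24, 422888), -1))) = Mul(3, Mul(Add(187658, -229799), Pow(422912, -1))) = Mul(3, Mul(-42141, Rational(1, 422912))) = Mul(3, Rational(-42141, 422912)) = Rational(-126423, 422912) ≈ -0.29893)
Pow(Add(v, U), -1) = Pow(Add(Rational(-126423, 422912), -734011), -1) = Pow(Rational(-310422186455, 422912), -1) = Rational(-422912, 310422186455)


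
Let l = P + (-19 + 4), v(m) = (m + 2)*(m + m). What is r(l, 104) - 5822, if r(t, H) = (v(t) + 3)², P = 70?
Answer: 39344707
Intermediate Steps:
v(m) = 2*m*(2 + m) (v(m) = (2 + m)*(2*m) = 2*m*(2 + m))
l = 55 (l = 70 + (-19 + 4) = 70 - 15 = 55)
r(t, H) = (3 + 2*t*(2 + t))² (r(t, H) = (2*t*(2 + t) + 3)² = (3 + 2*t*(2 + t))²)
r(l, 104) - 5822 = (3 + 2*55*(2 + 55))² - 5822 = (3 + 2*55*57)² - 5822 = (3 + 6270)² - 5822 = 6273² - 5822 = 39350529 - 5822 = 39344707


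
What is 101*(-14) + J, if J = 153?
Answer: -1261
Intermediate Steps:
101*(-14) + J = 101*(-14) + 153 = -1414 + 153 = -1261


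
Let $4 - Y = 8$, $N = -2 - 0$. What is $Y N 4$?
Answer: $32$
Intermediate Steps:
$N = -2$ ($N = -2 + 0 = -2$)
$Y = -4$ ($Y = 4 - 8 = -4$)
$Y N 4 = \left(-4\right) \left(-2\right) 4 = 8 \cdot 4 = 32$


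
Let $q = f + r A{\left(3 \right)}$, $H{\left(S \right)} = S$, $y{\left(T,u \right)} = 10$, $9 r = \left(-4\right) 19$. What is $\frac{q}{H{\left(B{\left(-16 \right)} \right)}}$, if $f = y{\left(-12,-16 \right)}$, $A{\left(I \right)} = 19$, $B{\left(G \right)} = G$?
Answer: $\frac{677}{72} \approx 9.4028$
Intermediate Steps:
$r = - \frac{76}{9}$ ($r = \frac{\left(-4\right) 19}{9} = \frac{1}{9} \left(-76\right) = - \frac{76}{9} \approx -8.4444$)
$f = 10$
$q = - \frac{1354}{9}$ ($q = 10 - \frac{1444}{9} = - \frac{1354}{9} \approx -150.44$)
$\frac{q}{H{\left(B{\left(-16 \right)} \right)}} = - \frac{1354}{9 \left(-16\right)} = \left(- \frac{1354}{9}\right) \left(- \frac{1}{16}\right) = \frac{677}{72}$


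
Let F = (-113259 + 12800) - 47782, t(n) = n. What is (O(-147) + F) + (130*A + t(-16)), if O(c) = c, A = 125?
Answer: -132154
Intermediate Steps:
F = -148241 (F = -100459 - 47782 = -148241)
(O(-147) + F) + (130*A + t(-16)) = (-147 - 148241) + (130*125 - 16) = -148388 + (16250 - 16) = -148388 + 16234 = -132154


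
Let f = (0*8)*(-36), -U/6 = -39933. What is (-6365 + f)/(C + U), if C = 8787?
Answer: -1273/49677 ≈ -0.025626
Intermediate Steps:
U = 239598 (U = -6*(-39933) = 239598)
f = 0 (f = 0*(-36) = 0)
(-6365 + f)/(C + U) = (-6365 + 0)/(8787 + 239598) = -6365/248385 = -6365*1/248385 = -1273/49677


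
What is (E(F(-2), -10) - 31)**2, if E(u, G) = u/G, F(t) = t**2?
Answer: 24649/25 ≈ 985.96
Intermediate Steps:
(E(F(-2), -10) - 31)**2 = ((-2)**2/(-10) - 31)**2 = (4*(-1/10) - 31)**2 = (-2/5 - 31)**2 = (-157/5)**2 = 24649/25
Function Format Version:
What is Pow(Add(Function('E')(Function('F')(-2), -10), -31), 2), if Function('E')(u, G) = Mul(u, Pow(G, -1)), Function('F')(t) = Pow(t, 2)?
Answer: Rational(24649, 25) ≈ 985.96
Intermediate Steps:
Pow(Add(Function('E')(Function('F')(-2), -10), -31), 2) = Pow(Add(Mul(Pow(-2, 2), Pow(-10, -1)), -31), 2) = Pow(Add(Mul(4, Rational(-1, 10)), -31), 2) = Pow(Add(Rational(-2, 5), -31), 2) = Pow(Rational(-157, 5), 2) = Rational(24649, 25)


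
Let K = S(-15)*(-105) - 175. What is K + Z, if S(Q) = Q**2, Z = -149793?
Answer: -173593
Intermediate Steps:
K = -23800 (K = (-15)**2*(-105) - 175 = 225*(-105) - 175 = -23625 - 175 = -23800)
K + Z = -23800 - 149793 = -173593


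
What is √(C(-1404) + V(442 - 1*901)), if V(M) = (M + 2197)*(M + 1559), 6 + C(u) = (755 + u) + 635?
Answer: 6*√53105 ≈ 1382.7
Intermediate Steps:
C(u) = 1384 + u (C(u) = -6 + ((755 + u) + 635) = -6 + (1390 + u) = 1384 + u)
V(M) = (1559 + M)*(2197 + M) (V(M) = (2197 + M)*(1559 + M) = (1559 + M)*(2197 + M))
√(C(-1404) + V(442 - 1*901)) = √((1384 - 1404) + (3425123 + (442 - 1*901)² + 3756*(442 - 1*901))) = √(-20 + (3425123 + (442 - 901)² + 3756*(442 - 901))) = √(-20 + (3425123 + (-459)² + 3756*(-459))) = √(-20 + (3425123 + 210681 - 1724004)) = √(-20 + 1911800) = √1911780 = 6*√53105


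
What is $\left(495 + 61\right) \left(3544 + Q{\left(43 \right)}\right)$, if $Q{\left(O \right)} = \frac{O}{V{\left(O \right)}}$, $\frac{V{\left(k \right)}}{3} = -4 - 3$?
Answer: $\frac{41355836}{21} \approx 1.9693 \cdot 10^{6}$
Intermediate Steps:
$V{\left(k \right)} = -21$ ($V{\left(k \right)} = 3 \left(-4 - 3\right) = 3 \left(-7\right) = -21$)
$Q{\left(O \right)} = - \frac{O}{21}$ ($Q{\left(O \right)} = \frac{O}{-21} = O \left(- \frac{1}{21}\right) = - \frac{O}{21}$)
$\left(495 + 61\right) \left(3544 + Q{\left(43 \right)}\right) = \left(495 + 61\right) \left(3544 - \frac{43}{21}\right) = 556 \left(3544 - \frac{43}{21}\right) = 556 \cdot \frac{74381}{21} = \frac{41355836}{21}$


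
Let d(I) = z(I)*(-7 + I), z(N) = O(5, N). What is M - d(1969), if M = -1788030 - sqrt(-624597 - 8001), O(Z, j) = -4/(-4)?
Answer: -1789992 - I*sqrt(632598) ≈ -1.79e+6 - 795.36*I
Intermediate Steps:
O(Z, j) = 1 (O(Z, j) = -4*(-1/4) = 1)
z(N) = 1
M = -1788030 - I*sqrt(632598) (M = -1788030 - sqrt(-632598) = -1788030 - I*sqrt(632598) ≈ -1.788e+6 - 795.36*I)
d(I) = -7 + I (d(I) = 1*(-7 + I) = -7 + I)
M - d(1969) = (-1788030 - I*sqrt(632598)) - (-7 + 1969) = (-1788030 - I*sqrt(632598)) - 1*1962 = (-1788030 - I*sqrt(632598)) - 1962 = -1789992 - I*sqrt(632598)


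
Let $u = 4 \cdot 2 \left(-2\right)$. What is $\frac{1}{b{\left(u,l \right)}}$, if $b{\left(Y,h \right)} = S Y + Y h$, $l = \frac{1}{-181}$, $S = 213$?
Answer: $- \frac{181}{616832} \approx -0.00029343$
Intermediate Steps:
$u = -16$ ($u = 8 \left(-2\right) = -16$)
$l = - \frac{1}{181} \approx -0.0055249$
$b{\left(Y,h \right)} = 213 Y + Y h$
$\frac{1}{b{\left(u,l \right)}} = \frac{1}{\left(-16\right) \left(213 - \frac{1}{181}\right)} = \frac{1}{\left(-16\right) \frac{38552}{181}} = \frac{1}{- \frac{616832}{181}} = - \frac{181}{616832}$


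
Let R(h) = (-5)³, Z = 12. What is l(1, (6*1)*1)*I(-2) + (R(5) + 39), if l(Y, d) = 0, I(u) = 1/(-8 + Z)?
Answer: -86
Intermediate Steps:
I(u) = ¼ (I(u) = 1/(-8 + 12) = 1/4 = ¼)
R(h) = -125
l(1, (6*1)*1)*I(-2) + (R(5) + 39) = 0*(¼) + (-125 + 39) = 0 - 86 = -86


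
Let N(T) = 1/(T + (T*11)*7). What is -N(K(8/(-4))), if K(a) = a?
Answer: 1/156 ≈ 0.0064103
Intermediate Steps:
N(T) = 1/(78*T) (N(T) = 1/(T + (11*T)*7) = 1/(T + 77*T) = 1/(78*T))
-N(K(8/(-4))) = -1/(78*(8/(-4))) = -1/(78*(8*(-1/4))) = -1/(78*(-2)) = -(-1)/(78*2) = -1*(-1/156) = 1/156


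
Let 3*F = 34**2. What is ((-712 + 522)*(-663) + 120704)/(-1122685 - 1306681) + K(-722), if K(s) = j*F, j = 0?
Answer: -123337/1214683 ≈ -0.10154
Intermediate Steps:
F = 1156/3 (F = (1/3)*34**2 = (1/3)*1156 = 1156/3 ≈ 385.33)
K(s) = 0 (K(s) = 0*(1156/3) = 0)
((-712 + 522)*(-663) + 120704)/(-1122685 - 1306681) + K(-722) = ((-712 + 522)*(-663) + 120704)/(-1122685 - 1306681) + 0 = (-190*(-663) + 120704)/(-2429366) + 0 = (125970 + 120704)*(-1/2429366) + 0 = 246674*(-1/2429366) + 0 = -123337/1214683 + 0 = -123337/1214683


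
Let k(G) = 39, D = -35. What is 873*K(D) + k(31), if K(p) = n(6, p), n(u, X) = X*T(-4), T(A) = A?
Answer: 122259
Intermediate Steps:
n(u, X) = -4*X (n(u, X) = X*(-4) = -4*X)
K(p) = -4*p
873*K(D) + k(31) = 873*(-4*(-35)) + 39 = 873*140 + 39 = 122220 + 39 = 122259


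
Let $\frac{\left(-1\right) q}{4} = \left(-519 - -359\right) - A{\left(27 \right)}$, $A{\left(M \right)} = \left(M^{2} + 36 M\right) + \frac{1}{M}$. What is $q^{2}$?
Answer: $\frac{40397784064}{729} \approx 5.5415 \cdot 10^{7}$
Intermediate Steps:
$A{\left(M \right)} = \frac{1}{M} + M^{2} + 36 M$
$q = \frac{200992}{27}$ ($q = - 4 \left(\left(-519 - -359\right) - \frac{1 + 27^{2} \left(36 + 27\right)}{27}\right) = - 4 \left(\left(-519 + 359\right) - \frac{1 + 729 \cdot 63}{27}\right) = - 4 \left(-160 - \frac{1 + 45927}{27}\right) = - 4 \left(-160 - \frac{1}{27} \cdot 45928\right) = - 4 \left(-160 - \frac{45928}{27}\right) = \left(-4\right) \left(- \frac{50248}{27}\right) = \frac{200992}{27} \approx 7444.1$)
$q^{2} = \left(\frac{200992}{27}\right)^{2} = \frac{40397784064}{729}$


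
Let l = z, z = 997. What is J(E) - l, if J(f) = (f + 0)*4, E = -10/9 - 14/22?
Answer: -99395/99 ≈ -1004.0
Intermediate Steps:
E = -173/99 (E = -10*⅑ - 14*1/22 = -10/9 - 7/11 = -173/99 ≈ -1.7475)
J(f) = 4*f (J(f) = f*4 = 4*f)
l = 997
J(E) - l = 4*(-173/99) - 1*997 = -692/99 - 997 = -99395/99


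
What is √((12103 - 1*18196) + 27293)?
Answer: 20*√53 ≈ 145.60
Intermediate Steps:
√((12103 - 1*18196) + 27293) = √((12103 - 18196) + 27293) = √(-6093 + 27293) = √21200 = 20*√53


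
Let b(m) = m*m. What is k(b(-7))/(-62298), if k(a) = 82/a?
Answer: -41/1526301 ≈ -2.6862e-5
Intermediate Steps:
b(m) = m**2
k(b(-7))/(-62298) = (82/((-7)**2))/(-62298) = (82/49)*(-1/62298) = -41/1526301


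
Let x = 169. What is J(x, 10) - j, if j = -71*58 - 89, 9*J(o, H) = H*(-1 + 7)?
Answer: 12641/3 ≈ 4213.7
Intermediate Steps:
J(o, H) = 2*H/3 (J(o, H) = (H*(-1 + 7))/9 = (H*6)/9 = (6*H)/9 = 2*H/3)
j = -4207 (j = -4118 - 89 = -4207)
J(x, 10) - j = (2/3)*10 - 1*(-4207) = 20/3 + 4207 = 12641/3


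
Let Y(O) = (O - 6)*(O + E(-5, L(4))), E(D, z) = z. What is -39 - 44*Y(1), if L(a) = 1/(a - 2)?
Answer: 291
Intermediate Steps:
L(a) = 1/(-2 + a)
Y(O) = (½ + O)*(-6 + O) (Y(O) = (O - 6)*(O + 1/(-2 + 4)) = (-6 + O)*(O + 1/2) = (-6 + O)*(O + ½) = (-6 + O)*(½ + O) = (½ + O)*(-6 + O))
-39 - 44*Y(1) = -39 - 44*(-3 + 1² - 11/2*1) = -39 - 44*(-3 + 1 - 11/2) = -39 - 44*(-15/2) = -39 + 330 = 291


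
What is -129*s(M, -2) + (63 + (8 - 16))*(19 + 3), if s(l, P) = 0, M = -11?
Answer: 1210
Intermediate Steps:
-129*s(M, -2) + (63 + (8 - 16))*(19 + 3) = -129*0 + (63 + (8 - 16))*(19 + 3) = 0 + (63 - 8)*22 = 0 + 55*22 = 0 + 1210 = 1210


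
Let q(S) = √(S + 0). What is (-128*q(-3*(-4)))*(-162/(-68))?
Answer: -10368*√3/17 ≈ -1056.3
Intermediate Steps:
q(S) = √S
(-128*q(-3*(-4)))*(-162/(-68)) = (-128*2*√3)*(-162/(-68)) = (-256*√3)*(-162*(-1/68)) = -256*√3*(81/34) = -10368*√3/17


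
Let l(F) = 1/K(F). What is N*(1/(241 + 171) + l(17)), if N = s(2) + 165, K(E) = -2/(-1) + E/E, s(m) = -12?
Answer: 21165/412 ≈ 51.371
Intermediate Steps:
K(E) = 3 (K(E) = -2*(-1) + 1 = 2 + 1 = 3)
N = 153 (N = -12 + 165 = 153)
l(F) = ⅓ (l(F) = 1/3 = ⅓)
N*(1/(241 + 171) + l(17)) = 153*(1/(241 + 171) + ⅓) = 153*(1/412 + ⅓) = 153*(415/1236) = 21165/412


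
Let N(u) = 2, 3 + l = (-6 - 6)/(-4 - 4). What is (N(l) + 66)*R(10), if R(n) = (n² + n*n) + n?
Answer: 14280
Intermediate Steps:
l = -3/2 (l = -3 + (-6 - 6)/(-4 - 4) = -3 - 12/(-8) = -3 - 12*(-⅛) = -3 + 3/2 = -3/2 ≈ -1.5000)
R(n) = n + 2*n² (R(n) = (n² + n²) + n = 2*n² + n = n + 2*n²)
(N(l) + 66)*R(10) = (2 + 66)*(10*(1 + 2*10)) = 68*(10*(1 + 20)) = 68*(10*21) = 68*210 = 14280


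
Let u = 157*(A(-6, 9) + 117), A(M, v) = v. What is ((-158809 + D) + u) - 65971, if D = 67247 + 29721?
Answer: -108030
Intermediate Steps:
D = 96968
u = 19782 (u = 157*(9 + 117) = 157*126 = 19782)
((-158809 + D) + u) - 65971 = ((-158809 + 96968) + 19782) - 65971 = (-61841 + 19782) - 65971 = -42059 - 65971 = -108030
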